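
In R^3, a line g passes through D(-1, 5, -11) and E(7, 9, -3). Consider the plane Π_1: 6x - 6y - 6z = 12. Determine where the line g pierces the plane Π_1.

(5, 8, -5)

A direction vector for g is E − D = (8, 4, 8).
Substitute r = (-1, 5, -11) + t(8, 4, 8) into the plane: 30 + (-24)t = 12, so t = 3/4.
Intersection: (-1, 5, -11) + (3/4)·(8, 4, 8) = (5, 8, -5).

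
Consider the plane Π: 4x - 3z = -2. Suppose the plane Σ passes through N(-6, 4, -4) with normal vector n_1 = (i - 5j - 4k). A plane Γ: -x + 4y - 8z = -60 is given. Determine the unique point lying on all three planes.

(4, -2, 6)

Σ: n_1·r = n_1·N gives x - 5y - 4z = -10.
Solving the 3×3 linear system 4x - 3z = -2, x - 5y - 4z = -10, -x + 4y - 8z = -60 (e.g. by elimination or Cramer's rule, determinant = 227) gives (4, -2, 6).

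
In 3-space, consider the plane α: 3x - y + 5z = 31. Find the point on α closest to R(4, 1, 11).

Foot = R − λn with λ = (n·R − d)/|n|² = (66 − 31)/35 = 1.
Foot = (4, 1, 11) − 1·(3, -1, 5) = (1, 2, 6).

(1, 2, 6)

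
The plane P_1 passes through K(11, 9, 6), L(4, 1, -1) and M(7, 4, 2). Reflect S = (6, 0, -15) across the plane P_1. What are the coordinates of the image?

(-10, 0, 1)

KL = (-7, -8, -7), KM = (-4, -5, -4); a normal to P_1 is KL × KM = (-3, 0, 3).
Using K: P_1 has equation -3x + 3z = -15.
λ = (n·S − d)/|n|² = (-63 − (-15))/18 = -8/3.
Reflection = S − 2λn = (6, 0, -15) − (-16/3)·(-3, 0, 3) = (-10, 0, 1).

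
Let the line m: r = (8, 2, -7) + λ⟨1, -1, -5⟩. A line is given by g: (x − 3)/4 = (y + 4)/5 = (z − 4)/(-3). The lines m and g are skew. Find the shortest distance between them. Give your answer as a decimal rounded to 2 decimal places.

g has direction (4, 5, -3) through (3, -4, 4).
Common perpendicular direction n = (1, -1, -5) × (4, 5, -3) = (28, -17, 9).
With w = (3, -4, 4) − (8, 2, -7) = (-5, -6, 11), w · n = 61.
Distance = |w · n| / |n| = |61| / √1154 ≈ 1.80.

1.80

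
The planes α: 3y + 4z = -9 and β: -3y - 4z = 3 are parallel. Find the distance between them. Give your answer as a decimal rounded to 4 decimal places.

1.2000

Rescale β by 1/(-1): 3y + 4z = -3. Then distance = |-9 − (-3)| / √25 ≈ 1.2000.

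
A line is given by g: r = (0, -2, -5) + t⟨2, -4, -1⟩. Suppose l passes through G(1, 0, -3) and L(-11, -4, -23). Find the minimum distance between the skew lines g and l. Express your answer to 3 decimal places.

0.631

A direction vector for l is L − G = (-12, -4, -20).
Common perpendicular direction n = (2, -4, -1) × (-12, -4, -20) = (76, 52, -56).
With w = (1, 0, -3) − (0, -2, -5) = (1, 2, 2), w · n = 68.
Distance = |w · n| / |n| = |68| / √11616 ≈ 0.631.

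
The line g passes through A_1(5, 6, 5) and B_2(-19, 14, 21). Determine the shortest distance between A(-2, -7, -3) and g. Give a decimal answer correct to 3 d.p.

A direction vector for g is B_2 − A_1 = (-24, 8, 16).
Taking (5, 6, 5) on g with direction v = (-24, 8, 16): w = A − (5, 6, 5) = (-7, -13, -8), and w × v = (-144, 304, -368).
Distance = |w × v| / |v| = √248576 / √896 ≈ 16.656.

16.656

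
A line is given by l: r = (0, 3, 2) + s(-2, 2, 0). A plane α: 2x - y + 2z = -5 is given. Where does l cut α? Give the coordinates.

(-2, 5, 2)

Substitute r = (0, 3, 2) + t(-2, 2, 0) into the plane: 1 + (-6)t = -5, so t = 1.
Intersection: (0, 3, 2) + 1·(-2, 2, 0) = (-2, 5, 2).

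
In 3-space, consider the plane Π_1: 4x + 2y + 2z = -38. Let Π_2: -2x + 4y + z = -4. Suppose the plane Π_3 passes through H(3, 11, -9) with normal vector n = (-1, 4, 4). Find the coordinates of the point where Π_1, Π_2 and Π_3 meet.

Π_3: n·r = n·H gives -x + 4y + 4z = 5.
Solving the 3×3 linear system 4x + 2y + 2z = -38, -2x + 4y + z = -4, -x + 4y + 4z = 5 (e.g. by elimination or Cramer's rule, determinant = 54) gives (-9, -7, 6).

(-9, -7, 6)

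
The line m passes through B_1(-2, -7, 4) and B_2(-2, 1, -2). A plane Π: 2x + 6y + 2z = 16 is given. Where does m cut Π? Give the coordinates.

A direction vector for m is B_2 − B_1 = (0, 8, -6).
Substitute r = (-2, -7, 4) + t(0, 8, -6) into the plane: -38 + 36t = 16, so t = 3/2.
Intersection: (-2, -7, 4) + (3/2)·(0, 8, -6) = (-2, 5, -5).

(-2, 5, -5)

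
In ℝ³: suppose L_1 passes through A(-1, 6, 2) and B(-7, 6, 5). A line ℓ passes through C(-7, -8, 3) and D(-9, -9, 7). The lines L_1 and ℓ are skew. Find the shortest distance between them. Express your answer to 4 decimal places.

A direction vector for L_1 is B − A = (-6, 0, 3).
A direction vector for ℓ is D − C = (-2, -1, 4).
Common perpendicular direction n = (-6, 0, 3) × (-2, -1, 4) = (3, 18, 6).
With w = (-7, -8, 3) − (-1, 6, 2) = (-6, -14, 1), w · n = -264.
Distance = |w · n| / |n| = |-264| / √369 ≈ 13.7433.

13.7433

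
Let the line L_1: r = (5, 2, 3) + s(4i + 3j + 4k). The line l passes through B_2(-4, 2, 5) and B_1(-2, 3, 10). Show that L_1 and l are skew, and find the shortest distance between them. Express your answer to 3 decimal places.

6.280

A direction vector for l is B_1 − B_2 = (2, 1, 5).
Common perpendicular direction n = (4, 3, 4) × (2, 1, 5) = (11, -12, -2).
With w = (-4, 2, 5) − (5, 2, 3) = (-9, 0, 2), w · n = -103.
Since n ≠ 0 the lines are not parallel, and w · n = -103 ≠ 0 so they do not intersect; hence they are skew.
Distance = |w · n| / |n| = |-103| / √269 ≈ 6.280.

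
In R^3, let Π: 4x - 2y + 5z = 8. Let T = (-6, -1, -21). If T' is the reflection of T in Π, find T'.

(18, -13, 9)

λ = (n·T − d)/|n|² = (-127 − 8)/45 = -3.
Reflection = T − 2λn = (-6, -1, -21) − (-6)·(4, -2, 5) = (18, -13, 9).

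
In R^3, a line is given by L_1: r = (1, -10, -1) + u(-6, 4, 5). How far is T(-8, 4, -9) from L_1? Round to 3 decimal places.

16.654

Taking (1, -10, -1) on L_1 with direction v = (-6, 4, 5): w = T − (1, -10, -1) = (-9, 14, -8), and w × v = (102, 93, 48).
Distance = |w × v| / |v| = √21357 / √77 ≈ 16.654.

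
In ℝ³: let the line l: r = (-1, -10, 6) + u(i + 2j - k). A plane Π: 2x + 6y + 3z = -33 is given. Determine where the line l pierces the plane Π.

Substitute r = (-1, -10, 6) + t(1, 2, -1) into the plane: -44 + 11t = -33, so t = 1.
Intersection: (-1, -10, 6) + 1·(1, 2, -1) = (0, -8, 5).

(0, -8, 5)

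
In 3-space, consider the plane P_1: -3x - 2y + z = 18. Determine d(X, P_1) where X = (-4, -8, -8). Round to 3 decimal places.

0.535

n·X − d = (-3)·(-4) + (-2)·(-8) + (1)·(-8) − 18 = 2; |n| = √14.
Distance = |2| / √14 = 2/√14 ≈ 0.535.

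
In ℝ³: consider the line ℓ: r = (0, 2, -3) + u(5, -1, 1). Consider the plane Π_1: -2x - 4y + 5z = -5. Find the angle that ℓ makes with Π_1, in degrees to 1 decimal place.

sin θ = |n·v| / (|n||v|) = |-1| / (√45 · √27) = 0.02869.
θ ≈ 1.6°.

1.6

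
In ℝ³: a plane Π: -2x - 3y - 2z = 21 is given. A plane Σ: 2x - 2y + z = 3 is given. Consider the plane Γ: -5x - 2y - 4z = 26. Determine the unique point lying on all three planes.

Solving the 3×3 linear system -2x - 3y - 2z = 21, 2x - 2y + z = 3, -5x - 2y - 4z = 26 (e.g. by elimination or Cramer's rule, determinant = -1) gives (-4, -5, 1).

(-4, -5, 1)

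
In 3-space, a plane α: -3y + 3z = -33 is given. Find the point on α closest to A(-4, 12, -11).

(-4, 6, -5)

Foot = A − λn with λ = (n·A − d)/|n|² = (-69 − (-33))/18 = -2.
Foot = (-4, 12, -11) − (-2)·(0, -3, 3) = (-4, 6, -5).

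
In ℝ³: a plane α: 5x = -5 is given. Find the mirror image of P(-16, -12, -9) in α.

λ = (n·P − d)/|n|² = (-80 − (-5))/25 = -3.
Reflection = P − 2λn = (-16, -12, -9) − (-6)·(5, 0, 0) = (14, -12, -9).

(14, -12, -9)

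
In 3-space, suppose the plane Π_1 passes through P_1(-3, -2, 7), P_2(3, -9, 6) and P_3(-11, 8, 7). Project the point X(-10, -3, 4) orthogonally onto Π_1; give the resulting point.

P_1P_2 = (6, -7, -1), P_1P_3 = (-8, 10, 0); a normal to Π_1 is P_1P_2 × P_1P_3 = (10, 8, 4).
Using P_1: Π_1 has equation 10x + 8y + 4z = -18.
Foot = X − λn with λ = (n·X − d)/|n|² = (-108 − (-18))/180 = -1/2.
Foot = (-10, -3, 4) − (-1/2)·(10, 8, 4) = (-5, 1, 6).

(-5, 1, 6)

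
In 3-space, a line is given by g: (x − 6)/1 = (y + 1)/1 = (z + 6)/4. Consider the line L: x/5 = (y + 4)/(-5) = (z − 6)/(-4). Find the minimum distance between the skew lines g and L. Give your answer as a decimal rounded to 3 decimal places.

9.434

g has direction (1, 1, 4) through (6, -1, -6).
L has direction (5, -5, -4) through (0, -4, 6).
Common perpendicular direction n = (1, 1, 4) × (5, -5, -4) = (16, 24, -10).
With w = (0, -4, 6) − (6, -1, -6) = (-6, -3, 12), w · n = -288.
Distance = |w · n| / |n| = |-288| / √932 ≈ 9.434.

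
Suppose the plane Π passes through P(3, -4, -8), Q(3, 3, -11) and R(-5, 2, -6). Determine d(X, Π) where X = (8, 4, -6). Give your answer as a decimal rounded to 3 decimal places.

6.742

PQ = (0, 7, -3), PR = (-8, 6, 2); a normal to Π is PQ × PR = (32, 24, 56).
Using P: Π has equation 32x + 24y + 56z = -448.
n·X − d = (32)·(8) + (24)·(4) + (56)·(-6) − (-448) = 464; |n| = √4736.
Distance = |464| / √4736 = 464/√4736 ≈ 6.742.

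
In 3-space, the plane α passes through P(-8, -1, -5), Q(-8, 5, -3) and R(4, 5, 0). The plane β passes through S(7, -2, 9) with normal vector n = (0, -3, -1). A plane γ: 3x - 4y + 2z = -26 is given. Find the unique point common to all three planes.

PQ = (0, 6, 2), PR = (12, 6, 5); a normal to α is PQ × PR = (18, 24, -72).
Using P: α has equation 18x + 24y - 72z = 192.
β: n·r = n·S gives -3y - z = -3.
Solving the 3×3 linear system 18x + 24y - 72z = 192, -3y - z = -3, 3x - 4y + 2z = -26 (e.g. by elimination or Cramer's rule, determinant = -900) gives (-4, 2, -3).

(-4, 2, -3)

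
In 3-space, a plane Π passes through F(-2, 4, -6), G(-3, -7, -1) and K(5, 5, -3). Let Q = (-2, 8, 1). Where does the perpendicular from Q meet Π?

(1, 5, -5)

FG = (-1, -11, 5), FK = (7, 1, 3); a normal to Π is FG × FK = (-38, 38, 76).
Using F: Π has equation -38x + 38y + 76z = -228.
Foot = Q − λn with λ = (n·Q − d)/|n|² = (456 − (-228))/8664 = 3/38.
Foot = (-2, 8, 1) − (3/38)·(-38, 38, 76) = (1, 5, -5).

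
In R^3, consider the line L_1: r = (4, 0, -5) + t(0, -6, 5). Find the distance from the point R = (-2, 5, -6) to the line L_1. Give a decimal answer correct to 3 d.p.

Taking (4, 0, -5) on L_1 with direction v = (0, -6, 5): w = R − (4, 0, -5) = (-6, 5, -1), and w × v = (19, 30, 36).
Distance = |w × v| / |v| = √2557 / √61 ≈ 6.474.

6.474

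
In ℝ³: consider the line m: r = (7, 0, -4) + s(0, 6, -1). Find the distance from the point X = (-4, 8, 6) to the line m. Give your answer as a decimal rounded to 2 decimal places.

15.68

Taking (7, 0, -4) on m with direction v = (0, 6, -1): w = X − (7, 0, -4) = (-11, 8, 10), and w × v = (-68, -11, -66).
Distance = |w × v| / |v| = √9101 / √37 ≈ 15.68.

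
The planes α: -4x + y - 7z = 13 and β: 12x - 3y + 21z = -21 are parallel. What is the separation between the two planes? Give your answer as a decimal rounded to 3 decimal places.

0.739

Rescale β by 1/(-3): -4x + y - 7z = 7. Then distance = |13 − 7| / √66 ≈ 0.739.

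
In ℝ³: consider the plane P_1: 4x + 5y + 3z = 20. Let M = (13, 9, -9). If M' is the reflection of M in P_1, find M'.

λ = (n·M − d)/|n|² = (70 − 20)/50 = 1.
Reflection = M − 2λn = (13, 9, -9) − 2·(4, 5, 3) = (5, -1, -15).

(5, -1, -15)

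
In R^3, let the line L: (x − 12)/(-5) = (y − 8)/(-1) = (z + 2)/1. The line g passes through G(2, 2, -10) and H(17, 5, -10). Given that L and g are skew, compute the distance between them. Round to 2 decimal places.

L has direction (-5, -1, 1) through (12, 8, -2).
A direction vector for g is H − G = (15, 3, 0).
Common perpendicular direction n = (-5, -1, 1) × (15, 3, 0) = (-3, 15, 0).
With w = (2, 2, -10) − (12, 8, -2) = (-10, -6, -8), w · n = -60.
Distance = |w · n| / |n| = |-60| / √234 ≈ 3.92.

3.92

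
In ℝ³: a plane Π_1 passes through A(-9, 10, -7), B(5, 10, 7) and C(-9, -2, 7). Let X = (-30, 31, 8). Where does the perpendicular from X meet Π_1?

AB = (14, 0, 14), AC = (0, -12, 14); a normal to Π_1 is AB × AC = (168, -196, -168).
Using A: Π_1 has equation 168x - 196y - 168z = -2296.
Foot = X − λn with λ = (n·X − d)/|n|² = (-12460 − (-2296))/94864 = -3/28.
Foot = (-30, 31, 8) − (-3/28)·(168, -196, -168) = (-12, 10, -10).

(-12, 10, -10)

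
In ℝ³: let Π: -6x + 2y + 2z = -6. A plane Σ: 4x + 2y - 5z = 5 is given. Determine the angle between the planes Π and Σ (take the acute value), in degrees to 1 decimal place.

47.6

cos θ = |n₁·n₂| / (|n₁||n₂|) = |-30| / (√44 · √45).
θ = arccos(0.67420) ≈ 47.6°.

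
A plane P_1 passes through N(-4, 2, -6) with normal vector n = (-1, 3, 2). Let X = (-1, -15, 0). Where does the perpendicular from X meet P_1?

P_1: n·r = n·N gives -x + 3y + 2z = -2.
Foot = X − λn with λ = (n·X − d)/|n|² = (-44 − (-2))/14 = -3.
Foot = (-1, -15, 0) − (-3)·(-1, 3, 2) = (-4, -6, 6).

(-4, -6, 6)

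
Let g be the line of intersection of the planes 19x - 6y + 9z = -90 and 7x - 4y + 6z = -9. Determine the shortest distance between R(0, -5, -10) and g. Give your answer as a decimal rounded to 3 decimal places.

Direction of g: (19, -6, 9) × (7, -4, 6) = (0, -51, -34).
A point on g: solving the two plane equations with y = -6 gives (-9, -6, 5).
Taking (-9, -6, 5) on g with direction v = (0, -51, -34): w = R − (-9, -6, 5) = (9, 1, -15), and w × v = (-799, 306, -459).
Distance = |w × v| / |v| = √942718 / √3757 ≈ 15.841.

15.841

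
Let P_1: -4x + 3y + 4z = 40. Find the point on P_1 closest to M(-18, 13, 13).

(-6, 4, 1)

Foot = M − λn with λ = (n·M − d)/|n|² = (163 − 40)/41 = 3.
Foot = (-18, 13, 13) − 3·(-4, 3, 4) = (-6, 4, 1).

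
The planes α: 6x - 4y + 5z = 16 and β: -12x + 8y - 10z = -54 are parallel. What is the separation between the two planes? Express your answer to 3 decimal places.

Rescale β by 1/(-2): 6x - 4y + 5z = 27. Then distance = |16 − 27| / √77 ≈ 1.254.

1.254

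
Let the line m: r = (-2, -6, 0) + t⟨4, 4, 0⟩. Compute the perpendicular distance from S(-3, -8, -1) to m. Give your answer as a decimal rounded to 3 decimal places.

Taking (-2, -6, 0) on m with direction v = (4, 4, 0): w = S − (-2, -6, 0) = (-1, -2, -1), and w × v = (4, -4, 4).
Distance = |w × v| / |v| = √48 / √32 ≈ 1.225.

1.225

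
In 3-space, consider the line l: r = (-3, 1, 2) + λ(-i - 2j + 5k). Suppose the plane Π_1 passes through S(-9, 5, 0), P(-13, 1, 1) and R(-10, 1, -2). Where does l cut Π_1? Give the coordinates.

(-1, 5, -8)

SP = (-4, -4, 1), SR = (-1, -4, -2); a normal to Π_1 is SP × SR = (12, -9, 12).
Using S: Π_1 has equation 12x - 9y + 12z = -153.
Substitute r = (-3, 1, 2) + t(-1, -2, 5) into the plane: -21 + 66t = -153, so t = -2.
Intersection: (-3, 1, 2) + (-2)·(-1, -2, 5) = (-1, 5, -8).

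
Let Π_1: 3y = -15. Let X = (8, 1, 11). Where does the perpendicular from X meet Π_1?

Foot = X − λn with λ = (n·X − d)/|n|² = (3 − (-15))/9 = 2.
Foot = (8, 1, 11) − 2·(0, 3, 0) = (8, -5, 11).

(8, -5, 11)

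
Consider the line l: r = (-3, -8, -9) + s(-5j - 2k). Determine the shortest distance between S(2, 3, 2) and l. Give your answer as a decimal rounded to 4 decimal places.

Taking (-3, -8, -9) on l with direction v = (0, -5, -2): w = S − (-3, -8, -9) = (5, 11, 11), and w × v = (33, 10, -25).
Distance = |w × v| / |v| = √1814 / √29 ≈ 7.9090.

7.9090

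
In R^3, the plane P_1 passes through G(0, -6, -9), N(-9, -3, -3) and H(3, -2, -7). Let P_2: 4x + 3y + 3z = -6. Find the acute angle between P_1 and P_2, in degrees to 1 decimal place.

GN = (-9, 3, 6), GH = (3, 4, 2); a normal to P_1 is GN × GH = (-18, 36, -45).
Using G: P_1 has equation -18x + 36y - 45z = 189.
cos θ = |n₁·n₂| / (|n₁||n₂|) = |-99| / (√3645 · √34).
θ = arccos(0.28122) ≈ 73.7°.

73.7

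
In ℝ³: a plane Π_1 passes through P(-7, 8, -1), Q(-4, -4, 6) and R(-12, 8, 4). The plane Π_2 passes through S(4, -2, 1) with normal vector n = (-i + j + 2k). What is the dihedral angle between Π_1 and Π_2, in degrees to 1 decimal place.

62.9

PQ = (3, -12, 7), PR = (-5, 0, 5); a normal to Π_1 is PQ × PR = (-60, -50, -60).
Using P: Π_1 has equation -60x - 50y - 60z = 80.
Π_2: n·r = n·S gives -x + y + 2z = -4.
cos θ = |n₁·n₂| / (|n₁||n₂|) = |-110| / (√9700 · √6).
θ = arccos(0.45596) ≈ 62.9°.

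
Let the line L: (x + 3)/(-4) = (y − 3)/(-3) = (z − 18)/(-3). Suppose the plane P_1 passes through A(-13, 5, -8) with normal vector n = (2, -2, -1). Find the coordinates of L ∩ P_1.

L has direction (-4, -3, -3) through (-3, 3, 18).
P_1: n·r = n·A gives 2x - 2y - z = -28.
Substitute r = (-3, 3, 18) + t(-4, -3, -3) into the plane: -30 + 1t = -28, so t = 2.
Intersection: (-3, 3, 18) + 2·(-4, -3, -3) = (-11, -3, 12).

(-11, -3, 12)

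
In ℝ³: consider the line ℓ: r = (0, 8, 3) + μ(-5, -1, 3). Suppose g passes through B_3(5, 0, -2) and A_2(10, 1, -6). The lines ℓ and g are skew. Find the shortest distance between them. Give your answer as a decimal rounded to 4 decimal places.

A direction vector for g is A_2 − B_3 = (5, 1, -4).
Common perpendicular direction n = (-5, -1, 3) × (5, 1, -4) = (1, -5, 0).
With w = (5, 0, -2) − (0, 8, 3) = (5, -8, -5), w · n = 45.
Distance = |w · n| / |n| = |45| / √26 ≈ 8.8252.

8.8252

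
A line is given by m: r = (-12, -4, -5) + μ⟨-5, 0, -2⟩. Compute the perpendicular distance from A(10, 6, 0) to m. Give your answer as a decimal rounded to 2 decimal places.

Taking (-12, -4, -5) on m with direction v = (-5, 0, -2): w = A − (-12, -4, -5) = (22, 10, 5), and w × v = (-20, 19, 50).
Distance = |w × v| / |v| = √3261 / √29 ≈ 10.60.

10.60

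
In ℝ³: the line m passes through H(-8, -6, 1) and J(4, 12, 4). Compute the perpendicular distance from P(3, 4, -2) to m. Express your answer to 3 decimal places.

6.126

A direction vector for m is J − H = (12, 18, 3).
Taking (-8, -6, 1) on m with direction v = (12, 18, 3): w = P − (-8, -6, 1) = (11, 10, -3), and w × v = (84, -69, 78).
Distance = |w × v| / |v| = √17901 / √477 ≈ 6.126.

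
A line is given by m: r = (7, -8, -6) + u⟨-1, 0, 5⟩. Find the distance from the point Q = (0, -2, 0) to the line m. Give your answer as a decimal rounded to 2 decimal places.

Taking (7, -8, -6) on m with direction v = (-1, 0, 5): w = Q − (7, -8, -6) = (-7, 6, 6), and w × v = (30, 29, 6).
Distance = |w × v| / |v| = √1777 / √26 ≈ 8.27.

8.27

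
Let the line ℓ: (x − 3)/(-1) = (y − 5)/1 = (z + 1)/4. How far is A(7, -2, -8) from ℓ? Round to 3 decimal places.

5.431

ℓ has direction (-1, 1, 4) through (3, 5, -1).
Taking (3, 5, -1) on ℓ with direction v = (-1, 1, 4): w = A − (3, 5, -1) = (4, -7, -7), and w × v = (-21, -9, -3).
Distance = |w × v| / |v| = √531 / √18 ≈ 5.431.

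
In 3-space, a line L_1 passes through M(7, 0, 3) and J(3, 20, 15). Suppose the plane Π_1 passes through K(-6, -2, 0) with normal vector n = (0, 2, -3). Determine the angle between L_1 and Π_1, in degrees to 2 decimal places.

2.69

A direction vector for L_1 is J − M = (-4, 20, 12).
Π_1: n·r = n·K gives 2y - 3z = -4.
sin θ = |n·v| / (|n||v|) = |4| / (√13 · √560) = 0.04688.
θ ≈ 2.69°.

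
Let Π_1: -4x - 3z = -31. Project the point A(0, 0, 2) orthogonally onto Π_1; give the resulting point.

(4, 0, 5)

Foot = A − λn with λ = (n·A − d)/|n|² = (-6 − (-31))/25 = 1.
Foot = (0, 0, 2) − 1·(-4, 0, -3) = (4, 0, 5).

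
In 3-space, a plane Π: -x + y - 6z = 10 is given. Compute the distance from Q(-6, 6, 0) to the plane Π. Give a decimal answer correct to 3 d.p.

n·Q − d = (-1)·(-6) + (1)·(6) + (-6)·(0) − 10 = 2; |n| = √38.
Distance = |2| / √38 = 2/√38 ≈ 0.324.

0.324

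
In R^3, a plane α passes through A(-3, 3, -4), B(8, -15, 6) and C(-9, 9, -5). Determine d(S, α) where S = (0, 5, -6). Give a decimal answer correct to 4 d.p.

1.8182

AB = (11, -18, 10), AC = (-6, 6, -1); a normal to α is AB × AC = (-42, -49, -42).
Using A: α has equation -42x - 49y - 42z = 147.
n·S − d = (-42)·(0) + (-49)·(5) + (-42)·(-6) − 147 = -140; |n| = √5929.
Distance = |-140| / √5929 = 140/√5929 ≈ 1.8182.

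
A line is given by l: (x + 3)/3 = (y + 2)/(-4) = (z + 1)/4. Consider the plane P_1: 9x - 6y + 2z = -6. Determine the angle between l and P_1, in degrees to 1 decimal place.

56.9

l has direction (3, -4, 4) through (-3, -2, -1).
sin θ = |n·v| / (|n||v|) = |59| / (√121 · √41) = 0.83766.
θ ≈ 56.9°.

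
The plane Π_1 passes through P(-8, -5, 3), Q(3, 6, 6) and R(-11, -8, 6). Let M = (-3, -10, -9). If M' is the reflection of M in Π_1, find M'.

PQ = (11, 11, 3), PR = (-3, -3, 3); a normal to Π_1 is PQ × PR = (42, -42, 0).
Using P: Π_1 has equation 42x - 42y = -126.
λ = (n·M − d)/|n|² = (294 − (-126))/3528 = 5/42.
Reflection = M − 2λn = (-3, -10, -9) − (5/21)·(42, -42, 0) = (-13, 0, -9).

(-13, 0, -9)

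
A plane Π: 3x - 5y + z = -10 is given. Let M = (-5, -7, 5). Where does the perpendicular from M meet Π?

(-8, -2, 4)

Foot = M − λn with λ = (n·M − d)/|n|² = (25 − (-10))/35 = 1.
Foot = (-5, -7, 5) − 1·(3, -5, 1) = (-8, -2, 4).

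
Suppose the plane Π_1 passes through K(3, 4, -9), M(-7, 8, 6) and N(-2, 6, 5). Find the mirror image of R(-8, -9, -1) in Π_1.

(4, 21, -1)

KM = (-10, 4, 15), KN = (-5, 2, 14); a normal to Π_1 is KM × KN = (26, 65, 0).
Using K: Π_1 has equation 26x + 65y = 338.
λ = (n·R − d)/|n|² = (-793 − 338)/4901 = -3/13.
Reflection = R − 2λn = (-8, -9, -1) − (-6/13)·(26, 65, 0) = (4, 21, -1).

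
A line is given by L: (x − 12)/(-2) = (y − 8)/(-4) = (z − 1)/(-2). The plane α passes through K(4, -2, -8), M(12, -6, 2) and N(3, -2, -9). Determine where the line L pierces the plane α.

(6, -4, -5)

L has direction (-2, -4, -2) through (12, 8, 1).
KM = (8, -4, 10), KN = (-1, 0, -1); a normal to α is KM × KN = (4, -2, -4).
Using K: α has equation 4x - 2y - 4z = 52.
Substitute r = (12, 8, 1) + t(-2, -4, -2) into the plane: 28 + 8t = 52, so t = 3.
Intersection: (12, 8, 1) + 3·(-2, -4, -2) = (6, -4, -5).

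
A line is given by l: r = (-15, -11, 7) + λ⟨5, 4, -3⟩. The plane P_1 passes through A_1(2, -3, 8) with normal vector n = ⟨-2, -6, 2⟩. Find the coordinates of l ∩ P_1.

(-5, -3, 1)

P_1: n·r = n·A_1 gives -2x - 6y + 2z = 30.
Substitute r = (-15, -11, 7) + t(5, 4, -3) into the plane: 110 + (-40)t = 30, so t = 2.
Intersection: (-15, -11, 7) + 2·(5, 4, -3) = (-5, -3, 1).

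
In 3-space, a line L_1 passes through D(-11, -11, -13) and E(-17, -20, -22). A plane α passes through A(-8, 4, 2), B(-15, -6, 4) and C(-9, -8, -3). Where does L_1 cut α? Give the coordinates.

(-5, -2, -4)

A direction vector for L_1 is E − D = (-6, -9, -9).
AB = (-7, -10, 2), AC = (-1, -12, -5); a normal to α is AB × AC = (74, -37, 74).
Using A: α has equation 74x - 37y + 74z = -592.
Substitute r = (-11, -11, -13) + t(-6, -9, -9) into the plane: -1369 + (-777)t = -592, so t = -1.
Intersection: (-11, -11, -13) + (-1)·(-6, -9, -9) = (-5, -2, -4).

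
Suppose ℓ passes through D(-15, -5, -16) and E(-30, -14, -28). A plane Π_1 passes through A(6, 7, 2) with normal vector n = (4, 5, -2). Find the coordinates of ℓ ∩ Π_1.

A direction vector for ℓ is E − D = (-15, -9, -12).
Π_1: n·r = n·A gives 4x + 5y - 2z = 55.
Substitute r = (-15, -5, -16) + t(-15, -9, -12) into the plane: -53 + (-81)t = 55, so t = -4/3.
Intersection: (-15, -5, -16) + (-4/3)·(-15, -9, -12) = (5, 7, 0).

(5, 7, 0)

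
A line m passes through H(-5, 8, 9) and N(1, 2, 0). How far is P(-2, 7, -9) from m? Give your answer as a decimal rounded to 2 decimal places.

A direction vector for m is N − H = (6, -6, -9).
Taking (-5, 8, 9) on m with direction v = (6, -6, -9): w = P − (-5, 8, 9) = (3, -1, -18), and w × v = (-99, -81, -12).
Distance = |w × v| / |v| = √16506 / √153 ≈ 10.39.

10.39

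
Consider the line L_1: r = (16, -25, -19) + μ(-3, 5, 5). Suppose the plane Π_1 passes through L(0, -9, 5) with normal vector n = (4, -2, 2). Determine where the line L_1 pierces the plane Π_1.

Π_1: n·r = n·L gives 4x - 2y + 2z = 28.
Substitute r = (16, -25, -19) + t(-3, 5, 5) into the plane: 76 + (-12)t = 28, so t = 4.
Intersection: (16, -25, -19) + 4·(-3, 5, 5) = (4, -5, 1).

(4, -5, 1)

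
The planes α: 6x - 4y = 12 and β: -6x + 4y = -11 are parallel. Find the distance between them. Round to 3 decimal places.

Rescale β by 1/(-1): 6x - 4y = 11. Then distance = |12 − 11| / √52 ≈ 0.139.

0.139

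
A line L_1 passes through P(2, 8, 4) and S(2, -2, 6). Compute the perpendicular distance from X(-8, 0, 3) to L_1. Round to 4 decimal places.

A direction vector for L_1 is S − P = (0, -10, 2).
Taking (2, 8, 4) on L_1 with direction v = (0, -10, 2): w = X − (2, 8, 4) = (-10, -8, -1), and w × v = (-26, 20, 100).
Distance = |w × v| / |v| = √11076 / √104 ≈ 10.3199.

10.3199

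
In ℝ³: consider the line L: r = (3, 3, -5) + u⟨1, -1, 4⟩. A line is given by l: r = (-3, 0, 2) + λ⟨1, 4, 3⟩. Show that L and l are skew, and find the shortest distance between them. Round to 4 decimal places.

7.4216

Common perpendicular direction n = (1, -1, 4) × (1, 4, 3) = (-19, 1, 5).
With w = (-3, 0, 2) − (3, 3, -5) = (-6, -3, 7), w · n = 146.
Since n ≠ 0 the lines are not parallel, and w · n = 146 ≠ 0 so they do not intersect; hence they are skew.
Distance = |w · n| / |n| = |146| / √387 ≈ 7.4216.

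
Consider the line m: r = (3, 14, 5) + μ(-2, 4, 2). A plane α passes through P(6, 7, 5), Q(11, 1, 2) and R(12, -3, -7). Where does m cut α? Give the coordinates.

(9, 2, -1)

PQ = (5, -6, -3), PR = (6, -10, -12); a normal to α is PQ × PR = (42, 42, -14).
Using P: α has equation 42x + 42y - 14z = 476.
Substitute r = (3, 14, 5) + t(-2, 4, 2) into the plane: 644 + 56t = 476, so t = -3.
Intersection: (3, 14, 5) + (-3)·(-2, 4, 2) = (9, 2, -1).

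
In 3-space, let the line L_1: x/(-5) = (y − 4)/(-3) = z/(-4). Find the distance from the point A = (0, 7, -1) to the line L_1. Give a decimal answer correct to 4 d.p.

L_1 has direction (-5, -3, -4) through (0, 4, 0).
Taking (0, 4, 0) on L_1 with direction v = (-5, -3, -4): w = A − (0, 4, 0) = (0, 3, -1), and w × v = (-15, 5, 15).
Distance = |w × v| / |v| = √475 / √50 ≈ 3.0822.

3.0822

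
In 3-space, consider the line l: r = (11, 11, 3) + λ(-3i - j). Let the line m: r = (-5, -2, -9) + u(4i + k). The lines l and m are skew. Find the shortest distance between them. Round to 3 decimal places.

Common perpendicular direction n = (-3, -1, 0) × (4, 0, 1) = (-1, 3, 4).
With w = (-5, -2, -9) − (11, 11, 3) = (-16, -13, -12), w · n = -71.
Distance = |w · n| / |n| = |-71| / √26 ≈ 13.924.

13.924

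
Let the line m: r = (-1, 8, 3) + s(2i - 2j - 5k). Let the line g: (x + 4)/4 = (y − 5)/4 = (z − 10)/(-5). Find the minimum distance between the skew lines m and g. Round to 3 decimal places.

g has direction (4, 4, -5) through (-4, 5, 10).
Common perpendicular direction n = (2, -2, -5) × (4, 4, -5) = (30, -10, 16).
With w = (-4, 5, 10) − (-1, 8, 3) = (-3, -3, 7), w · n = 52.
Distance = |w · n| / |n| = |52| / √1256 ≈ 1.467.

1.467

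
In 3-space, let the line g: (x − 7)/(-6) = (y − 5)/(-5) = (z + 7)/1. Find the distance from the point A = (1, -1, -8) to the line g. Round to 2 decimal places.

g has direction (-6, -5, 1) through (7, 5, -7).
Taking (7, 5, -7) on g with direction v = (-6, -5, 1): w = A − (7, 5, -7) = (-6, -6, -1), and w × v = (-11, 12, -6).
Distance = |w × v| / |v| = √301 / √62 ≈ 2.20.

2.20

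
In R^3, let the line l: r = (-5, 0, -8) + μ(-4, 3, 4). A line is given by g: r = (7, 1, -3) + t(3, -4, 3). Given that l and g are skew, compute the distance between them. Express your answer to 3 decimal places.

Common perpendicular direction n = (-4, 3, 4) × (3, -4, 3) = (25, 24, 7).
With w = (7, 1, -3) − (-5, 0, -8) = (12, 1, 5), w · n = 359.
Distance = |w · n| / |n| = |359| / √1250 ≈ 10.154.

10.154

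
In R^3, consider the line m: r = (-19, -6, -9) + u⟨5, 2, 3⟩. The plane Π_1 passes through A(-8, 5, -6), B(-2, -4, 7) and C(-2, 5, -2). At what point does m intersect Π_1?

AB = (6, -9, 13), AC = (6, 0, 4); a normal to Π_1 is AB × AC = (-36, 54, 54).
Using A: Π_1 has equation -36x + 54y + 54z = 234.
Substitute r = (-19, -6, -9) + t(5, 2, 3) into the plane: -126 + 90t = 234, so t = 4.
Intersection: (-19, -6, -9) + 4·(5, 2, 3) = (1, 2, 3).

(1, 2, 3)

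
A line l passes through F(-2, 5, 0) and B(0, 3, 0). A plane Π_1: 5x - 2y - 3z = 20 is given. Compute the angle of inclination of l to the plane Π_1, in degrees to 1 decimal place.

53.4

A direction vector for l is B − F = (2, -2, 0).
sin θ = |n·v| / (|n||v|) = |14| / (√38 · √8) = 0.80296.
θ ≈ 53.4°.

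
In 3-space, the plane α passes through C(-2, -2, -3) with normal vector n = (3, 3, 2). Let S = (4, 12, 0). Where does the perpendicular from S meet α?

(-5, 3, -6)

α: n·r = n·C gives 3x + 3y + 2z = -18.
Foot = S − λn with λ = (n·S − d)/|n|² = (48 − (-18))/22 = 3.
Foot = (4, 12, 0) − 3·(3, 3, 2) = (-5, 3, -6).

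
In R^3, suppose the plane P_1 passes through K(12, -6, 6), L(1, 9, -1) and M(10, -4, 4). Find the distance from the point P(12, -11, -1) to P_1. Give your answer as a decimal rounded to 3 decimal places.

KL = (-11, 15, -7), KM = (-2, 2, -2); a normal to P_1 is KL × KM = (-16, -8, 8).
Using K: P_1 has equation -16x - 8y + 8z = -96.
n·P − d = (-16)·(12) + (-8)·(-11) + (8)·(-1) − (-96) = -16; |n| = √384.
Distance = |-16| / √384 = 16/√384 ≈ 0.816.

0.816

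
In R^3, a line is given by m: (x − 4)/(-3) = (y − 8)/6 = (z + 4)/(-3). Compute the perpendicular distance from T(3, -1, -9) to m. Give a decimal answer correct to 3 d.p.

9.110

m has direction (-3, 6, -3) through (4, 8, -4).
Taking (4, 8, -4) on m with direction v = (-3, 6, -3): w = T − (4, 8, -4) = (-1, -9, -5), and w × v = (57, 12, -33).
Distance = |w × v| / |v| = √4482 / √54 ≈ 9.110.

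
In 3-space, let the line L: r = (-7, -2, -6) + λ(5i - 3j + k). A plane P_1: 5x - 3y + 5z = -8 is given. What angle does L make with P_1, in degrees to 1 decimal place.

sin θ = |n·v| / (|n||v|) = |39| / (√59 · √35) = 0.85823.
θ ≈ 59.1°.

59.1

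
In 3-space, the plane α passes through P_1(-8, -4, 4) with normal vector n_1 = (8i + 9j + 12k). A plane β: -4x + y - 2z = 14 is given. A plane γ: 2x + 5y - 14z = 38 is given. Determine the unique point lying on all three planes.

α: n_1·r = n_1·P_1 gives 8x + 9y + 12z = -52.
Solving the 3×3 linear system 8x + 9y + 12z = -52, -4x + y - 2z = 14, 2x + 5y - 14z = 38 (e.g. by elimination or Cramer's rule, determinant = -836) gives (-2, 0, -3).

(-2, 0, -3)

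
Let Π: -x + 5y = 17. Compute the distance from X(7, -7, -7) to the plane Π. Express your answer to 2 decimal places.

11.57

n·X − d = (-1)·(7) + (5)·(-7) + (0)·(-7) − 17 = -59; |n| = √26.
Distance = |-59| / √26 = 59/√26 ≈ 11.57.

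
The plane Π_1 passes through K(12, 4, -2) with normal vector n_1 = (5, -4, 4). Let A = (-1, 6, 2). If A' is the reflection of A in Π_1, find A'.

(9, -2, 10)

Π_1: n_1·r = n_1·K gives 5x - 4y + 4z = 36.
λ = (n·A − d)/|n|² = (-21 − 36)/57 = -1.
Reflection = A − 2λn = (-1, 6, 2) − (-2)·(5, -4, 4) = (9, -2, 10).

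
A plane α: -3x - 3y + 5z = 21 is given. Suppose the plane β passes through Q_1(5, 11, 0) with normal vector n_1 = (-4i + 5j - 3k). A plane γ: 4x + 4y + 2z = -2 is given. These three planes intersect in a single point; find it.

(-6, 4, 3)

β: n_1·r = n_1·Q_1 gives -4x + 5y - 3z = 35.
Solving the 3×3 linear system -3x - 3y + 5z = 21, -4x + 5y - 3z = 35, 4x + 4y + 2z = -2 (e.g. by elimination or Cramer's rule, determinant = -234) gives (-6, 4, 3).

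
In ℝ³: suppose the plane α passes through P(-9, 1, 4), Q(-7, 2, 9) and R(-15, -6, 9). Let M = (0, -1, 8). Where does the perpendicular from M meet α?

(-5, 4, 9)

PQ = (2, 1, 5), PR = (-6, -7, 5); a normal to α is PQ × PR = (40, -40, -8).
Using P: α has equation 40x - 40y - 8z = -432.
Foot = M − λn with λ = (n·M − d)/|n|² = (-24 − (-432))/3264 = 1/8.
Foot = (0, -1, 8) − (1/8)·(40, -40, -8) = (-5, 4, 9).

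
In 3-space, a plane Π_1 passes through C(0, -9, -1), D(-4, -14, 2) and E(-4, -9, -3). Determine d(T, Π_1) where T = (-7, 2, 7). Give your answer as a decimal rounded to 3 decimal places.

15.000

CD = (-4, -5, 3), CE = (-4, 0, -2); a normal to Π_1 is CD × CE = (10, -20, -20).
Using C: Π_1 has equation 10x - 20y - 20z = 200.
n·T − d = (10)·(-7) + (-20)·(2) + (-20)·(7) − 200 = -450; |n| = √900.
Distance = |-450| / √900 = 450/√900 ≈ 15.000.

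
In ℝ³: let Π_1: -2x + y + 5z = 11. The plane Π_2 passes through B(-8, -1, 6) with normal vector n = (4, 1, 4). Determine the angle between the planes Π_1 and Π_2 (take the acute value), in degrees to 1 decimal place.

Π_2: n·r = n·B gives 4x + y + 4z = -9.
cos θ = |n₁·n₂| / (|n₁||n₂|) = |13| / (√30 · √33).
θ = arccos(0.41317) ≈ 65.6°.

65.6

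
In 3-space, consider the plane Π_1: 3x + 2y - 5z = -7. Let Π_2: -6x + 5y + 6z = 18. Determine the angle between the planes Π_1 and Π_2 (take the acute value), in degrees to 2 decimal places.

cos θ = |n₁·n₂| / (|n₁||n₂|) = |-38| / (√38 · √97).
θ = arccos(0.62590) ≈ 51.25°.

51.25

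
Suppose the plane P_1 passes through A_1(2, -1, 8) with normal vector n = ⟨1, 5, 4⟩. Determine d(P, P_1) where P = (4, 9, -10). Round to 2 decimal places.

3.09

P_1: n·r = n·A_1 gives x + 5y + 4z = 29.
n·P − d = (1)·(4) + (5)·(9) + (4)·(-10) − 29 = -20; |n| = √42.
Distance = |-20| / √42 = 20/√42 ≈ 3.09.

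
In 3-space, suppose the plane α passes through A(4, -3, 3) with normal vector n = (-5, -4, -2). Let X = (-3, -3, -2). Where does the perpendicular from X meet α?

(2, 1, 0)

α: n·r = n·A gives -5x - 4y - 2z = -14.
Foot = X − λn with λ = (n·X − d)/|n|² = (31 − (-14))/45 = 1.
Foot = (-3, -3, -2) − 1·(-5, -4, -2) = (2, 1, 0).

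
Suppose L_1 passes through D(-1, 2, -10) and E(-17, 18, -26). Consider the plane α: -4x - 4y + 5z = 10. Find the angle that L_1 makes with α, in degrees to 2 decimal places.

22.48

A direction vector for L_1 is E − D = (-16, 16, -16).
sin θ = |n·v| / (|n||v|) = |-80| / (√57 · √768) = 0.38236.
θ ≈ 22.48°.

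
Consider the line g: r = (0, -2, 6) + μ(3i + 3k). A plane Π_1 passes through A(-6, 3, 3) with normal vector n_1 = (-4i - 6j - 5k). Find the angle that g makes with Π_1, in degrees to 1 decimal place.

Π_1: n_1·r = n_1·A gives -4x - 6y - 5z = -9.
sin θ = |n·v| / (|n||v|) = |-27| / (√77 · √18) = 0.72524.
θ ≈ 46.5°.

46.5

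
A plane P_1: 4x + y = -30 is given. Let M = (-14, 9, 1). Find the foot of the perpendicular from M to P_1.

(-10, 10, 1)

Foot = M − λn with λ = (n·M − d)/|n|² = (-47 − (-30))/17 = -1.
Foot = (-14, 9, 1) − (-1)·(4, 1, 0) = (-10, 10, 1).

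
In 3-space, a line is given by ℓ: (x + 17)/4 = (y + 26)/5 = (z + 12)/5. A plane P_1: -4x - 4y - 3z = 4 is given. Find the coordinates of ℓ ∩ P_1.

(-1, -6, 8)

ℓ has direction (4, 5, 5) through (-17, -26, -12).
Substitute r = (-17, -26, -12) + t(4, 5, 5) into the plane: 208 + (-51)t = 4, so t = 4.
Intersection: (-17, -26, -12) + 4·(4, 5, 5) = (-1, -6, 8).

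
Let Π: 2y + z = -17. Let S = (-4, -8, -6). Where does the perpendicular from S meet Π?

(-4, -6, -5)

Foot = S − λn with λ = (n·S − d)/|n|² = (-22 − (-17))/5 = -1.
Foot = (-4, -8, -6) − (-1)·(0, 2, 1) = (-4, -6, -5).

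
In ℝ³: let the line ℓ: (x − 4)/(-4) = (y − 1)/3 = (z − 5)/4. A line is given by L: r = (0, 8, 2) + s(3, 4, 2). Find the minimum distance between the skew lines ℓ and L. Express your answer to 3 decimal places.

ℓ has direction (-4, 3, 4) through (4, 1, 5).
Common perpendicular direction n = (-4, 3, 4) × (3, 4, 2) = (-10, 20, -25).
With w = (0, 8, 2) − (4, 1, 5) = (-4, 7, -3), w · n = 255.
Distance = |w · n| / |n| = |255| / √1125 ≈ 7.603.

7.603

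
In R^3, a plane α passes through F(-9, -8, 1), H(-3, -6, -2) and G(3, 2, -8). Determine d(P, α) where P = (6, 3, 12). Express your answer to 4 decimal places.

18.4286

FH = (6, 2, -3), FG = (12, 10, -9); a normal to α is FH × FG = (12, 18, 36).
Using F: α has equation 12x + 18y + 36z = -216.
n·P − d = (12)·(6) + (18)·(3) + (36)·(12) − (-216) = 774; |n| = √1764.
Distance = |774| / √1764 = 774/√1764 ≈ 18.4286.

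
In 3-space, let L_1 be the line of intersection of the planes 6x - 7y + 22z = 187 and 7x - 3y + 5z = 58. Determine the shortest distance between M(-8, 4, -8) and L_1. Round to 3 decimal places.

Direction of L_1: (6, -7, 22) × (7, -3, 5) = (31, 124, 31).
A point on L_1: solving the two plane equations with x = 2 gives (2, -3, 7).
Taking (2, -3, 7) on L_1 with direction v = (31, 124, 31): w = M − (2, -3, 7) = (-10, 7, -15), and w × v = (2077, -155, -1457).
Distance = |w × v| / |v| = √6460803 / √17298 ≈ 19.326.

19.326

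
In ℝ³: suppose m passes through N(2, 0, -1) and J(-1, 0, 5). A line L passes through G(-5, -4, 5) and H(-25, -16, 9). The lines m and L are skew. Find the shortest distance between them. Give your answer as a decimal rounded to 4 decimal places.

1.0690

A direction vector for m is J − N = (-3, 0, 6).
A direction vector for L is H − G = (-20, -12, 4).
Common perpendicular direction n = (-3, 0, 6) × (-20, -12, 4) = (72, -108, 36).
With w = (-5, -4, 5) − (2, 0, -1) = (-7, -4, 6), w · n = 144.
Distance = |w · n| / |n| = |144| / √18144 ≈ 1.0690.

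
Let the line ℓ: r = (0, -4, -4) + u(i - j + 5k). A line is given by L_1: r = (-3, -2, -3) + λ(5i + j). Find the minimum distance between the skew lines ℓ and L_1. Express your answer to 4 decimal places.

Common perpendicular direction n = (1, -1, 5) × (5, 1, 0) = (-5, 25, 6).
With w = (-3, -2, -3) − (0, -4, -4) = (-3, 2, 1), w · n = 71.
Distance = |w · n| / |n| = |71| / √686 ≈ 2.7108.

2.7108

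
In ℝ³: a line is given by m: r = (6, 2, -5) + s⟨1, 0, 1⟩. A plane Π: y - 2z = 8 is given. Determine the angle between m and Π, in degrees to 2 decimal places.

39.23

sin θ = |n·v| / (|n||v|) = |-2| / (√5 · √2) = 0.63246.
θ ≈ 39.23°.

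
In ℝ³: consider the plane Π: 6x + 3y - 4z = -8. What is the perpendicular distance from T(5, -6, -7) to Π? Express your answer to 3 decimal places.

6.146

n·T − d = (6)·(5) + (3)·(-6) + (-4)·(-7) − (-8) = 48; |n| = √61.
Distance = |48| / √61 = 48/√61 ≈ 6.146.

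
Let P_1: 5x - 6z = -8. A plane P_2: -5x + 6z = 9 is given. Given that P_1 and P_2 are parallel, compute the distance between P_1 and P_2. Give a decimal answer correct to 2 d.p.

0.13

Rescale P_2 by 1/(-1): 5x - 6z = -9. Then distance = |-8 − (-9)| / √61 ≈ 0.13.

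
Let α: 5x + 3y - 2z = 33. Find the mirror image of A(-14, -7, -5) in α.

λ = (n·A − d)/|n|² = (-81 − 33)/38 = -3.
Reflection = A − 2λn = (-14, -7, -5) − (-6)·(5, 3, -2) = (16, 11, -17).

(16, 11, -17)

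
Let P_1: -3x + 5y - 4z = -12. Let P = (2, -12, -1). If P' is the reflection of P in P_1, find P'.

λ = (n·P − d)/|n|² = (-62 − (-12))/50 = -1.
Reflection = P − 2λn = (2, -12, -1) − (-2)·(-3, 5, -4) = (-4, -2, -9).

(-4, -2, -9)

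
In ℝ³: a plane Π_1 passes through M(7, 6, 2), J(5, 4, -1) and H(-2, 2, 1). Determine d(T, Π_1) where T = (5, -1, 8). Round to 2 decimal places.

MJ = (-2, -2, -3), MH = (-9, -4, -1); a normal to Π_1 is MJ × MH = (-10, 25, -10).
Using M: Π_1 has equation -10x + 25y - 10z = 60.
n·T − d = (-10)·(5) + (25)·(-1) + (-10)·(8) − 60 = -215; |n| = √825.
Distance = |-215| / √825 = 215/√825 ≈ 7.49.

7.49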